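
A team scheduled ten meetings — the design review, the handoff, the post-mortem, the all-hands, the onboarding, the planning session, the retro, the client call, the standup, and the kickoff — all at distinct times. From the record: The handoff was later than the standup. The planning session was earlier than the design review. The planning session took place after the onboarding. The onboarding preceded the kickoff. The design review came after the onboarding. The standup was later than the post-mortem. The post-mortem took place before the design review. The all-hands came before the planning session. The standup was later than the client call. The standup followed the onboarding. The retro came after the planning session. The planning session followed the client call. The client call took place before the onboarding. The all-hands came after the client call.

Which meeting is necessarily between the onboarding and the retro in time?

the planning session

Tracing the constraints gives the onboarding → the planning session → the retro, so the planning session sits after the onboarding and before the retro.
No other meeting is forced both after the onboarding and before the retro.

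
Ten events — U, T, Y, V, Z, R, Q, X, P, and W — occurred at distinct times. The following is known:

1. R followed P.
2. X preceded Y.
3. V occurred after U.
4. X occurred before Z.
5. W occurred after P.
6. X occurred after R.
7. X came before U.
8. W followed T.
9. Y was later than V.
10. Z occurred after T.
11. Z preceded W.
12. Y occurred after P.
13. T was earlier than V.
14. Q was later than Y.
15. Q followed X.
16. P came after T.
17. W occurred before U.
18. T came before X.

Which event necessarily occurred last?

Every other event has a chain of constraints placing it before Q, so Q is last.

Q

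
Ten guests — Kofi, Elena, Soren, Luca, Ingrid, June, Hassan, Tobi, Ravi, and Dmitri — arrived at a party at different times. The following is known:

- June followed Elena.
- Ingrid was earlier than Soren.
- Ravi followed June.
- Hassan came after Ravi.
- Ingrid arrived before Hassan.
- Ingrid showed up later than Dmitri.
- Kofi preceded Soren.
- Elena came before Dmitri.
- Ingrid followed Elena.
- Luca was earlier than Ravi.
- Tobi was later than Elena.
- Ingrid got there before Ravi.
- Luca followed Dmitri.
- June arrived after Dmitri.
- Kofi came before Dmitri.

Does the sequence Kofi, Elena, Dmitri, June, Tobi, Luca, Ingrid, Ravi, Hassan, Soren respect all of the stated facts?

yes

Check each stated constraint against the proposed order — e.g. Elena is ahead of Ingrid; Kofi is ahead of Soren. Every pair is in the required order; nothing is violated.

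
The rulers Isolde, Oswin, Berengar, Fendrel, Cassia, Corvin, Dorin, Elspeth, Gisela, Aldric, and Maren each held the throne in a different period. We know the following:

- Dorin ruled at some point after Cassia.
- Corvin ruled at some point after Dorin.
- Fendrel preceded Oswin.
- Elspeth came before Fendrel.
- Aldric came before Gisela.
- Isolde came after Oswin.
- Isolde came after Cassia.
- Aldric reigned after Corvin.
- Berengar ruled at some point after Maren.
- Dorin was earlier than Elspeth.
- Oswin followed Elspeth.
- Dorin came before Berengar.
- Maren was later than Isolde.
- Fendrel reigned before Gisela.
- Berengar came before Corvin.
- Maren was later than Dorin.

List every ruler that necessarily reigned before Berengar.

Directly stated before Berengar: Dorin and Maren.
Cassia reaches Berengar via Cassia → Dorin → Berengar.
Elspeth reaches Berengar via Elspeth → Oswin → Isolde → Maren → Berengar.
Fendrel reaches Berengar via Fendrel → Oswin → Isolde → Maren → Berengar.
Likewise Isolde and Oswin each reach Berengar by chaining the stated constraints.
No chain forces Corvin (or any of the others) ahead of Berengar.

Cassia, Dorin, Elspeth, Fendrel, Isolde, Maren, Oswin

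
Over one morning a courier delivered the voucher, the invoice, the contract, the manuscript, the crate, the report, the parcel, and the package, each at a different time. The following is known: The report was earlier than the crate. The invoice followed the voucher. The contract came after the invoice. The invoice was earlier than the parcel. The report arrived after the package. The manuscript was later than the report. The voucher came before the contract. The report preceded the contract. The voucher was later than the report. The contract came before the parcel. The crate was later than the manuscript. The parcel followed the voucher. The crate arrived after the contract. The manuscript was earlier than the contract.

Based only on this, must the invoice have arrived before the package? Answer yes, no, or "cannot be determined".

Tracing the constraints gives the package → the report → the voucher → the invoice, so the package must come before the invoice.
That means the invoice cannot be before the package.

no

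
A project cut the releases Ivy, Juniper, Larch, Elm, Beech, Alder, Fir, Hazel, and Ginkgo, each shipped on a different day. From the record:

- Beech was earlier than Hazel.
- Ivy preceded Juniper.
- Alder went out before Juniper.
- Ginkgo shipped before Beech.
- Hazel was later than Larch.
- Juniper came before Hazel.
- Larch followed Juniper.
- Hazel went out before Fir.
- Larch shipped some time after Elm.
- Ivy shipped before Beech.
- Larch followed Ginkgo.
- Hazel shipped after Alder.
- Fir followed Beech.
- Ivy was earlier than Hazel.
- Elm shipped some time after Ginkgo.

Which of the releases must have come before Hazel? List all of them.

Alder, Beech, Elm, Ginkgo, Ivy, Juniper, Larch

Directly stated before Hazel: Alder, Beech, Ivy, Juniper, and Larch.
Elm reaches Hazel via Elm → Larch → Hazel.
Ginkgo reaches Hazel via Ginkgo → Beech → Hazel.
No chain forces Fir ahead of Hazel.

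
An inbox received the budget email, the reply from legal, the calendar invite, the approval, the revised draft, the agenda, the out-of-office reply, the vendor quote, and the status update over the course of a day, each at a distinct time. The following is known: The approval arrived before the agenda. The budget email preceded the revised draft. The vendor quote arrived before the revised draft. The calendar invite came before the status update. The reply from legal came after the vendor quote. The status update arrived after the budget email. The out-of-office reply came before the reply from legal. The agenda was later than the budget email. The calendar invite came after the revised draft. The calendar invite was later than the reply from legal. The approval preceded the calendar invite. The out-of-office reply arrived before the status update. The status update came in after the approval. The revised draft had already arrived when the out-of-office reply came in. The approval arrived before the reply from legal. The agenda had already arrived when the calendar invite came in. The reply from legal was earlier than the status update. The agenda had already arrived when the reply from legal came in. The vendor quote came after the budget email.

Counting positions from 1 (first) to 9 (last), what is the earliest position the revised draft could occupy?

3

The budget email and the vendor quote must both come before the revised draft — 2 forced predecessors.
Nothing else is forced ahead of the revised draft, so its earliest slot is position 2 + 1 = 3.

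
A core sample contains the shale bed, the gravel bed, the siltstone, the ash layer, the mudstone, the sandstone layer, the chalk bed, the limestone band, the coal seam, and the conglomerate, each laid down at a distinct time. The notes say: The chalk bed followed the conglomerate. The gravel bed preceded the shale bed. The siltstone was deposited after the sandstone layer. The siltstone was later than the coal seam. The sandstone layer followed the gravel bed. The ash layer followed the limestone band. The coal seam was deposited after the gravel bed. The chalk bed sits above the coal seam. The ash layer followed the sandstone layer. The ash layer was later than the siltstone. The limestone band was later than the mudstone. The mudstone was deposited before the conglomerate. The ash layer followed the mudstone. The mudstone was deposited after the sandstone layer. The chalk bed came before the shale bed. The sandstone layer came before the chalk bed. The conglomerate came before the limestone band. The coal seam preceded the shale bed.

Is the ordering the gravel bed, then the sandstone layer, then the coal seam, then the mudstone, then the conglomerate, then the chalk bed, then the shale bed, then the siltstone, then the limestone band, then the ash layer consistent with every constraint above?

Check each stated constraint against the proposed order — e.g. the gravel bed is ahead of the shale bed; the sandstone layer is ahead of the ash layer. Every pair is in the required order; nothing is violated.

yes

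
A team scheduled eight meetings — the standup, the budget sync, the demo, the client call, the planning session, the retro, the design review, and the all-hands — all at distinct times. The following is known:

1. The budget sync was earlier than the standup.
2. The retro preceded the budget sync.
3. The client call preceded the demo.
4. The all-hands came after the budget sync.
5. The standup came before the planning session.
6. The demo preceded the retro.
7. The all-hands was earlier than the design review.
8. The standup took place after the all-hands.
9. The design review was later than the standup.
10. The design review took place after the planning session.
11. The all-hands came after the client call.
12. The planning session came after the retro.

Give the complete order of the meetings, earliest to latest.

the client call, the demo, the retro, the budget sync, the all-hands, the standup, the planning session, the design review

The constraints fix every adjacent pair, so only one ordering works:
the client call → the demo → the retro → the budget sync → the all-hands → the standup → the planning session → the design review.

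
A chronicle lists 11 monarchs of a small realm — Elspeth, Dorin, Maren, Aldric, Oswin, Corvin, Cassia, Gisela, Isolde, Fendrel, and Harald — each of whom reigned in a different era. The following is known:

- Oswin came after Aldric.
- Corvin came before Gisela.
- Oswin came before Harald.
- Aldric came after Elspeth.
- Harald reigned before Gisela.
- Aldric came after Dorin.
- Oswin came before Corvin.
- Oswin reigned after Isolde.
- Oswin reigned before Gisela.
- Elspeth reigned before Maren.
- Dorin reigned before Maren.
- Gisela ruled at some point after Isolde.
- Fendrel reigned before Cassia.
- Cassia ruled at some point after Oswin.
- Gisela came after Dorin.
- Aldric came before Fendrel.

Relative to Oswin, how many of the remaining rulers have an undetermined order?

Forced before Oswin: Aldric, Dorin, Elspeth, and Isolde; forced after Oswin: Cassia, Corvin, Gisela, and Harald.
That leaves Fendrel and Maren with no forced order relative to Oswin — 2.

2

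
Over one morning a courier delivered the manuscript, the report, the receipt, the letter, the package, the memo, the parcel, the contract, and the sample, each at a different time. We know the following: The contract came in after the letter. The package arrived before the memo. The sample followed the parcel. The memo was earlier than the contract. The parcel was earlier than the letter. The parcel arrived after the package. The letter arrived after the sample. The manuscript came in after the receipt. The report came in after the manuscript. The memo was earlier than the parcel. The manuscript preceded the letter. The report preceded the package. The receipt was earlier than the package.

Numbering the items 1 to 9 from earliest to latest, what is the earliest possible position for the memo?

The manuscript, the package, the receipt, and the report must all come before the memo — 4 forced predecessors.
Nothing else is forced ahead of the memo, so its earliest slot is position 4 + 1 = 5.

5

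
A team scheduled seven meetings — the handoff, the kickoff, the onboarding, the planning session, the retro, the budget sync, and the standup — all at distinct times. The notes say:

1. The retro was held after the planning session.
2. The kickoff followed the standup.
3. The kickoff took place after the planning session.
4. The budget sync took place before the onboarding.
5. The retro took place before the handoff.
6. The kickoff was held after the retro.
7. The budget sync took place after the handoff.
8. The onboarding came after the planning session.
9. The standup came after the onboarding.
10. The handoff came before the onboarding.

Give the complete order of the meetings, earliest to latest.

The constraints fix every adjacent pair, so only one ordering works:
the planning session → the retro → the handoff → the budget sync → the onboarding → the standup → the kickoff.

the planning session, the retro, the handoff, the budget sync, the onboarding, the standup, the kickoff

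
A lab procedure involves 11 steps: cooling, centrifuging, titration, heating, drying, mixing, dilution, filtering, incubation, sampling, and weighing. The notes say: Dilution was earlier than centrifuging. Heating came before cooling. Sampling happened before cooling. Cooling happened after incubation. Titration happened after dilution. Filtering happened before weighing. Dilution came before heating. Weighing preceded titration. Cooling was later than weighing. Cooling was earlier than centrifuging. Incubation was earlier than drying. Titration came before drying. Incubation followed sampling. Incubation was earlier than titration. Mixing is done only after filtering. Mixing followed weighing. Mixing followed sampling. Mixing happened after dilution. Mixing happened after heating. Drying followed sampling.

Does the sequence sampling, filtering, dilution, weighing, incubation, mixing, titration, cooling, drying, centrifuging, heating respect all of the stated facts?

no

The constraints require heating before cooling, but in the proposed sequence cooling appears ahead of heating. That one violation is enough.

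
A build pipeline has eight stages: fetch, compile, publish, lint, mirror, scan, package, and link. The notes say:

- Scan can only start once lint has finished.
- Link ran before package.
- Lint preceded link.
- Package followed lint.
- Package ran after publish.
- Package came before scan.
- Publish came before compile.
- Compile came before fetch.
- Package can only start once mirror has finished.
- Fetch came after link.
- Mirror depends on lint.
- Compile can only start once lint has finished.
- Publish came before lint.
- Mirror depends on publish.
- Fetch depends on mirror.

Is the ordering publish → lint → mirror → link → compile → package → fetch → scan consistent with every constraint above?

Check each stated constraint against the proposed order — e.g. publish is ahead of package; lint is ahead of scan. Every pair is in the required order; nothing is violated.

yes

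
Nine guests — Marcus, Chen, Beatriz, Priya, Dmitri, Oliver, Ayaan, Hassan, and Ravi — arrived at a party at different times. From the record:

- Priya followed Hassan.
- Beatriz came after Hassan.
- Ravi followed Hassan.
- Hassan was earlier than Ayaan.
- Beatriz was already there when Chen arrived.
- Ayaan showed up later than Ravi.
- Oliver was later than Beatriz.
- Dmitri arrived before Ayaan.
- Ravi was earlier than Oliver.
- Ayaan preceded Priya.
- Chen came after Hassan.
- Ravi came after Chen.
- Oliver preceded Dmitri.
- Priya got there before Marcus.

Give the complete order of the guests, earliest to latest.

The constraints fix every adjacent pair, so only one ordering works:
Hassan → Beatriz → Chen → Ravi → Oliver → Dmitri → Ayaan → Priya → Marcus.

Hassan, Beatriz, Chen, Ravi, Oliver, Dmitri, Ayaan, Priya, Marcus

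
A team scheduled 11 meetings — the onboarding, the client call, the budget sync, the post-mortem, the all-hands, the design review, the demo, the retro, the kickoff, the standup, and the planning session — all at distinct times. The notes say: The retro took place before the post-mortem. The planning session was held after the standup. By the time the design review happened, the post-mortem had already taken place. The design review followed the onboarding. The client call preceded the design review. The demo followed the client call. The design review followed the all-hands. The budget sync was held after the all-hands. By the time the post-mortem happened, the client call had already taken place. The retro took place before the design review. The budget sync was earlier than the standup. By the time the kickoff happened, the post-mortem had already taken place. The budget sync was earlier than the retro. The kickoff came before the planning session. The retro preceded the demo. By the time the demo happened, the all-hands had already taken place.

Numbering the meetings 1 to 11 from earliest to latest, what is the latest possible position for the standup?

The standup must come before the planning session — 1 meeting forced after it.
Everything else can be placed before the standup in some valid order, so the standup can sit as late as position 11 − 1 = 10.

10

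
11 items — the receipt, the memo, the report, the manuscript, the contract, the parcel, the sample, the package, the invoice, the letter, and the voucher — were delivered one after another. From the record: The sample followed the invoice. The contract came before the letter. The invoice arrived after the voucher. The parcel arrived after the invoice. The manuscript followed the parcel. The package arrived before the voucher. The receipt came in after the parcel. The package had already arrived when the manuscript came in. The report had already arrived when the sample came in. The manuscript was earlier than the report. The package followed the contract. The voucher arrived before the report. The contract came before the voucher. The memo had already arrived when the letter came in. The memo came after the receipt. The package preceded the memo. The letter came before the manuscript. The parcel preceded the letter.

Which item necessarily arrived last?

Every other item has a chain of constraints placing it before the sample, so the sample is last.

the sample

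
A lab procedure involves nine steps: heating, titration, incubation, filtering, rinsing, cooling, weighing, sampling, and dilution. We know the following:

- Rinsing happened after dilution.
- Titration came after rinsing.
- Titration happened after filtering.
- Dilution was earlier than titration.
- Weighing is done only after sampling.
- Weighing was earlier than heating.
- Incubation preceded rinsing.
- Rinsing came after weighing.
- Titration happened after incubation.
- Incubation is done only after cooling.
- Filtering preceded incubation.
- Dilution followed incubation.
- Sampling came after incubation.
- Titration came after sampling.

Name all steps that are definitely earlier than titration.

Directly stated before titration: dilution, filtering, incubation, rinsing, and sampling.
Cooling reaches titration via cooling → incubation → titration.
Weighing reaches titration via weighing → rinsing → titration.

cooling, dilution, filtering, incubation, rinsing, sampling, weighing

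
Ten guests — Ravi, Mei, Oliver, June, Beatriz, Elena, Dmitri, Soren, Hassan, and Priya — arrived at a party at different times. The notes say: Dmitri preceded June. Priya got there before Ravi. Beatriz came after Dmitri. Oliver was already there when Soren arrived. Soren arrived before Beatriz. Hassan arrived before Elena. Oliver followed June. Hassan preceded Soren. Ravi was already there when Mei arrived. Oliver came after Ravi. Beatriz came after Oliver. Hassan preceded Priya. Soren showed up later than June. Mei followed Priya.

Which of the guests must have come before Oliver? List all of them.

Directly stated before Oliver: June and Ravi.
Dmitri reaches Oliver via Dmitri → June → Oliver.
Hassan reaches Oliver via Hassan → Priya → Ravi → Oliver.
Priya reaches Oliver via Priya → Ravi → Oliver.

Dmitri, Hassan, June, Priya, Ravi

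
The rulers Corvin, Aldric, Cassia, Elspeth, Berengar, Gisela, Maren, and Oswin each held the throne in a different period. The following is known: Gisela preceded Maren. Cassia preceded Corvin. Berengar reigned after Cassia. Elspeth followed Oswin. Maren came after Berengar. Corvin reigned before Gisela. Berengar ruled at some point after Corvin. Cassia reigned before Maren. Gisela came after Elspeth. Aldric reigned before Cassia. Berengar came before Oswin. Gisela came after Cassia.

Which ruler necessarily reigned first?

Aldric has a chain of constraints placing them before every other ruler, so Aldric must be first.

Aldric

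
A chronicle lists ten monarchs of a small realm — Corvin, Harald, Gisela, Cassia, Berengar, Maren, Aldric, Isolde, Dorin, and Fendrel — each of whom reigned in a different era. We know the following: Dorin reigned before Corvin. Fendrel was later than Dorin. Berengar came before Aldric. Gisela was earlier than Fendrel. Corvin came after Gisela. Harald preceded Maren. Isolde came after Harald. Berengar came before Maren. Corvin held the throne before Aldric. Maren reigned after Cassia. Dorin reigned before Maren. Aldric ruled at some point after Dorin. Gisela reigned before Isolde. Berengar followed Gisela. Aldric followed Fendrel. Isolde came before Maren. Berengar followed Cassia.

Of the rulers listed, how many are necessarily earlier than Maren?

6

Directly stated before Maren: Berengar, Cassia, Dorin, Harald, and Isolde.
Gisela reaches Maren via Gisela → Berengar → Maren.
No chain forces Aldric (or any of the others) ahead of Maren.
That's Berengar, Cassia, Dorin, Gisela, Harald, and Isolde — 6 in all.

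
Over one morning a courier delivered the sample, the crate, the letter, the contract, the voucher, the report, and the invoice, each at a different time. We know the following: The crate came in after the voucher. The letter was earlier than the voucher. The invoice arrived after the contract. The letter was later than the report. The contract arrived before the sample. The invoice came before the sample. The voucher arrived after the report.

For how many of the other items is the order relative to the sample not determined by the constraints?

Forced before the sample: the contract and the invoice.
That leaves the crate, the letter, the report, and the voucher with no forced order relative to the sample — 4.

4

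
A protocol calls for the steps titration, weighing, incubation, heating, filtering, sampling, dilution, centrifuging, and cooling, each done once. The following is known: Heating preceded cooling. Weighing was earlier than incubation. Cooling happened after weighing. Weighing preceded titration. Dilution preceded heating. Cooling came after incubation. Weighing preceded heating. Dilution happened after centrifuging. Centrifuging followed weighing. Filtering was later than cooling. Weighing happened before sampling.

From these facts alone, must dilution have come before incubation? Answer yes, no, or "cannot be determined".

No chain of stated constraints runs from dilution to incubation, and none runs from incubation to dilution either.
So the relative order of dilution and incubation is not fixed by the given facts.

cannot be determined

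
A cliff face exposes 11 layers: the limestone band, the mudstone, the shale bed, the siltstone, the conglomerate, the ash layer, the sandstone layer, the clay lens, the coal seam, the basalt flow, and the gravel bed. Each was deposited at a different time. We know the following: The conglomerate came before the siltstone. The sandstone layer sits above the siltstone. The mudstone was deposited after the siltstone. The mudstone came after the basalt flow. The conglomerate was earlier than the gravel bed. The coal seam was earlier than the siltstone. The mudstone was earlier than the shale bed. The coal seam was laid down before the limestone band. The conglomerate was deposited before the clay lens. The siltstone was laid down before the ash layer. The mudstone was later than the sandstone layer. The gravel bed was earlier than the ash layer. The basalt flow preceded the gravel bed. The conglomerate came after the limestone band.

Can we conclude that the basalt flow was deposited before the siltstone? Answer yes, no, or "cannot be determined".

No chain of stated constraints runs from the basalt flow to the siltstone, and none runs from the siltstone to the basalt flow either.
So the relative order of the basalt flow and the siltstone is not fixed by the given facts.

cannot be determined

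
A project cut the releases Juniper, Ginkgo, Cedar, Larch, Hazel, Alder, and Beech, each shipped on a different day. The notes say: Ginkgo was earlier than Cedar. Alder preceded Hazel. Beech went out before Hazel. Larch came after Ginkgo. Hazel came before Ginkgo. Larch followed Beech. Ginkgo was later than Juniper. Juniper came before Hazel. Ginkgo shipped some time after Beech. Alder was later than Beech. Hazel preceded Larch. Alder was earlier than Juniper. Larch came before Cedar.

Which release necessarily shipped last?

Every other release has a chain of constraints placing it before Cedar, so Cedar is last.

Cedar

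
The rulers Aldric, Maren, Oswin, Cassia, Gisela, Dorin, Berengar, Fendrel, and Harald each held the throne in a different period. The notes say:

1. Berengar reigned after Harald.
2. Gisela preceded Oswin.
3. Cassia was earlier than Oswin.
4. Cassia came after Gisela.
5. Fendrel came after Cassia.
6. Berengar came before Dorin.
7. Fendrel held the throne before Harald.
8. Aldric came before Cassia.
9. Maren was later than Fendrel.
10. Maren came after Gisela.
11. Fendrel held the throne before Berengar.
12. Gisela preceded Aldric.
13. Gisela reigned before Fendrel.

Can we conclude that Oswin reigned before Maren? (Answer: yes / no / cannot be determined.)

cannot be determined

No chain of stated constraints runs from Oswin to Maren, and none runs from Maren to Oswin either.
So the relative order of Oswin and Maren is not fixed by the given facts.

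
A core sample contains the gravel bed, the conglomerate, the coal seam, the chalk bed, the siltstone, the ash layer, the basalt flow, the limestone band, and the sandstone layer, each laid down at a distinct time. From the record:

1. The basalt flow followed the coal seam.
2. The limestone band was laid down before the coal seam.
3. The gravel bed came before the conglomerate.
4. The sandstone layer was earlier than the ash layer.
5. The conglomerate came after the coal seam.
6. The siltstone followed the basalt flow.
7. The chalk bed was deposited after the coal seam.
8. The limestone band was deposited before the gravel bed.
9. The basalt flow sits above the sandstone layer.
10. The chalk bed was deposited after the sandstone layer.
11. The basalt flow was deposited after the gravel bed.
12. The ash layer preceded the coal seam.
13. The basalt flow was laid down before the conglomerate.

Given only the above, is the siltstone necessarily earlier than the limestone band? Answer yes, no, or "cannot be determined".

Tracing the constraints gives the limestone band → the coal seam → the basalt flow → the siltstone, so the limestone band must come before the siltstone.
That means the siltstone cannot be before the limestone band.

no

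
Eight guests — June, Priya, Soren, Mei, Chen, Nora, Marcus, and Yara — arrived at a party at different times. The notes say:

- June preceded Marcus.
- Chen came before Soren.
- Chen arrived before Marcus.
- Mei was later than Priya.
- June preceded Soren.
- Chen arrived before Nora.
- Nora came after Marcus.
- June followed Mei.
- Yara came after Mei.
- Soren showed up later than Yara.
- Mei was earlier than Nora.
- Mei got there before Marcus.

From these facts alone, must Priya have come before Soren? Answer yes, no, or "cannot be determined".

Chain the constraints: Priya → Mei → Yara → Soren. Each link is directly stated, so Priya comes before Soren.

yes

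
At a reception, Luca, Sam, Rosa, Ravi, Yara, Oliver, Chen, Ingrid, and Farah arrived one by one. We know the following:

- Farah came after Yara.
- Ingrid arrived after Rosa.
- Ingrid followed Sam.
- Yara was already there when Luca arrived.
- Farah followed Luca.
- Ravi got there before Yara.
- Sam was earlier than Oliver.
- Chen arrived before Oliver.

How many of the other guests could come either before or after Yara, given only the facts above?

Forced before Yara: Ravi; forced after Yara: Farah and Luca.
That leaves Chen, Ingrid, Oliver, Rosa, and Sam with no forced order relative to Yara — 5.

5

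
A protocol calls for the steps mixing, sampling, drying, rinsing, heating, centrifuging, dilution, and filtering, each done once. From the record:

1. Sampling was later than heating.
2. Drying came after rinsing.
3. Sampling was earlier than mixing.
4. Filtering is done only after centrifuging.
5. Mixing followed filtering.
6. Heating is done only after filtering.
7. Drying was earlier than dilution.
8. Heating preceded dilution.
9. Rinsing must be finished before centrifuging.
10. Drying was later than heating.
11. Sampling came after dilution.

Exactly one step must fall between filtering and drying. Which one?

Tracing the constraints gives filtering → heating → drying, so heating sits after filtering and before drying.
No other step is forced both after filtering and before drying.

heating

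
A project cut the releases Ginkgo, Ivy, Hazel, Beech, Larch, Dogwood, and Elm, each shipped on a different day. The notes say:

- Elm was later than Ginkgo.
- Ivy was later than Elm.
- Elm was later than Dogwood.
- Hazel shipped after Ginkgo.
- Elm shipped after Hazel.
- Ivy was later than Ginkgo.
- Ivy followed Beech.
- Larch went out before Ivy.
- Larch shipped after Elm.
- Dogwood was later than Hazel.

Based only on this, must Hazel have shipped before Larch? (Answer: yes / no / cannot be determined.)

Chain the constraints: Hazel → Elm → Larch. Each link is directly stated, so Hazel comes before Larch.

yes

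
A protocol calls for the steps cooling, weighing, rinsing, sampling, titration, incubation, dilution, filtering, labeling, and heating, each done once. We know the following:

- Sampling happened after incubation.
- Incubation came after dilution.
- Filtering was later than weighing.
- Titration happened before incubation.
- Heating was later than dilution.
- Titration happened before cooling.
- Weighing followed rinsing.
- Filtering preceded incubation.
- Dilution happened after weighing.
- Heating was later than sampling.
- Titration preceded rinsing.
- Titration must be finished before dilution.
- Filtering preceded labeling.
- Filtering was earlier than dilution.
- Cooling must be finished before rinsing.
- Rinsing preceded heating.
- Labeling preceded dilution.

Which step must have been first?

titration

Titration has a chain of constraints placing it before every other step, so titration must be first.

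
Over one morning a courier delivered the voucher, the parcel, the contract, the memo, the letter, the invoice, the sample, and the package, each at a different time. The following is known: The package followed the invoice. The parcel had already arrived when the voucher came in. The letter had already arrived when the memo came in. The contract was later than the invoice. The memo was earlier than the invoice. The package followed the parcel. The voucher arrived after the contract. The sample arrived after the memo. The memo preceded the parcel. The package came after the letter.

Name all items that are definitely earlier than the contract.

Directly stated before the contract: the invoice.
The letter reaches the contract via the letter → the memo → the invoice → the contract.
The memo reaches the contract via the memo → the invoice → the contract.
No chain forces the package (or any of the others) ahead of the contract.

the invoice, the letter, the memo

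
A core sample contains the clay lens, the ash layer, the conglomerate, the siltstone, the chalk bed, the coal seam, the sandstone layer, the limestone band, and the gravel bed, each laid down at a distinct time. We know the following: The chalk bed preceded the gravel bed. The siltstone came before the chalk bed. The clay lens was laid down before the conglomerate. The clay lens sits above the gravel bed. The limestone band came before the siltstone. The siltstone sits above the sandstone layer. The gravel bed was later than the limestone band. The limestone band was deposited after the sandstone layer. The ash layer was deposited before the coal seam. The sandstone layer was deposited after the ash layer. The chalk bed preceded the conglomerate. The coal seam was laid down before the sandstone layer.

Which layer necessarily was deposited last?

Every other layer has a chain of constraints placing it before the conglomerate, so the conglomerate is last.

the conglomerate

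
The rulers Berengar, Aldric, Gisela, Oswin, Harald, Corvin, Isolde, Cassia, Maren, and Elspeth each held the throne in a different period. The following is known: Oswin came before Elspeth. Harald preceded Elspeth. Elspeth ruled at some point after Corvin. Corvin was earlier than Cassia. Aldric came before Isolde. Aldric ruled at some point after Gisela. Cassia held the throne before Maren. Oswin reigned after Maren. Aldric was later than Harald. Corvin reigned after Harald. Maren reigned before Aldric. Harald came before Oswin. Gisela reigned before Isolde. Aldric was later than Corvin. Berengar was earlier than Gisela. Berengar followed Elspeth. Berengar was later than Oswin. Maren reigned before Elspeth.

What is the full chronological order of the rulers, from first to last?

The constraints fix every adjacent pair, so only one ordering works:
Harald → Corvin → Cassia → Maren → Oswin → Elspeth → Berengar → Gisela → Aldric → Isolde.

Harald, Corvin, Cassia, Maren, Oswin, Elspeth, Berengar, Gisela, Aldric, Isolde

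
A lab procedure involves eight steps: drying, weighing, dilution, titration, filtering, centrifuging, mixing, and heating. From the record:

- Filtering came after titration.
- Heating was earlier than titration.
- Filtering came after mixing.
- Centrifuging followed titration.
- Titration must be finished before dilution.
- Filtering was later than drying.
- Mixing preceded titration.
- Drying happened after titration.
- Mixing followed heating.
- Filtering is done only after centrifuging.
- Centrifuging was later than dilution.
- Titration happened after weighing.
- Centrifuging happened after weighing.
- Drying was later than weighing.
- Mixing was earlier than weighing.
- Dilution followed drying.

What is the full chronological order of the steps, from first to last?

heating, mixing, weighing, titration, drying, dilution, centrifuging, filtering

The constraints fix every adjacent pair, so only one ordering works:
heating → mixing → weighing → titration → drying → dilution → centrifuging → filtering.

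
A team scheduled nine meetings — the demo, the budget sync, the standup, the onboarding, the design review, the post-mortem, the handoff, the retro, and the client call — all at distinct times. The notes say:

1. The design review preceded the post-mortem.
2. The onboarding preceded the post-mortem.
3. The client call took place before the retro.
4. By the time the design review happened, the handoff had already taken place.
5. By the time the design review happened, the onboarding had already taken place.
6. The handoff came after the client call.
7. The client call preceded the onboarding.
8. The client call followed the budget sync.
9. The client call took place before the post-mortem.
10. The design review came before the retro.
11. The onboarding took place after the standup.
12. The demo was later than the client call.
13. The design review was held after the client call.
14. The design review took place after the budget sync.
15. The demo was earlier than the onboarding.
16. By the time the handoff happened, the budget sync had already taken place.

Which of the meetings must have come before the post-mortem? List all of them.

the budget sync, the client call, the demo, the design review, the handoff, the onboarding, the standup

Directly stated before the post-mortem: the client call, the design review, and the onboarding.
The budget sync reaches the post-mortem via the budget sync → the client call → the post-mortem.
The demo reaches the post-mortem via the demo → the onboarding → the post-mortem.
The handoff reaches the post-mortem via the handoff → the design review → the post-mortem.
Likewise the standup reaches the post-mortem by chaining the stated constraints.
No chain forces the retro ahead of the post-mortem.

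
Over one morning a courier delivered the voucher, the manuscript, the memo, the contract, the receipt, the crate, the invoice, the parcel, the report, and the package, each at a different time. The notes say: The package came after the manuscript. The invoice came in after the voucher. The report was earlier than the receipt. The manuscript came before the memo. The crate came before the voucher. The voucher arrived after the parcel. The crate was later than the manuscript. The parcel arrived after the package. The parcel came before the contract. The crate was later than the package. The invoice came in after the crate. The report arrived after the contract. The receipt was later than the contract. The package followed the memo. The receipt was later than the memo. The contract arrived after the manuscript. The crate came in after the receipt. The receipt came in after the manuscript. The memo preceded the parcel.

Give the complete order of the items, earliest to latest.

The constraints fix every adjacent pair, so only one ordering works:
the manuscript → the memo → the package → the parcel → the contract → the report → the receipt → the crate → the voucher → the invoice.

the manuscript, the memo, the package, the parcel, the contract, the report, the receipt, the crate, the voucher, the invoice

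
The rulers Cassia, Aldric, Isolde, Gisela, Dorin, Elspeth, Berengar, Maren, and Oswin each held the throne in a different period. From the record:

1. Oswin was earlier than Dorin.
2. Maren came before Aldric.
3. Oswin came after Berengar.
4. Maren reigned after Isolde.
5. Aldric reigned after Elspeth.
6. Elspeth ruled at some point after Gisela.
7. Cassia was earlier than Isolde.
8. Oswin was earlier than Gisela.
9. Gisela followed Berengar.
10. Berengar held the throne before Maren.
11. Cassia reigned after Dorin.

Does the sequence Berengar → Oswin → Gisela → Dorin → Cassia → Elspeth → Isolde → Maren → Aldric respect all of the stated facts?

yes

Check each stated constraint against the proposed order — e.g. Gisela is ahead of Elspeth; Berengar is ahead of Maren. Every pair is in the required order; nothing is violated.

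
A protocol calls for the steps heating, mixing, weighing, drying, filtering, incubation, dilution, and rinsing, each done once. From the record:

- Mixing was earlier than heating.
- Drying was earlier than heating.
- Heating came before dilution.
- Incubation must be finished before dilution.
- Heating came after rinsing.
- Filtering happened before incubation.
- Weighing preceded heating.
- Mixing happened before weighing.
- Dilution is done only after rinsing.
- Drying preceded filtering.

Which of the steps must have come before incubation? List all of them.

Directly stated before incubation: filtering.
Drying reaches incubation via drying → filtering → incubation.

drying, filtering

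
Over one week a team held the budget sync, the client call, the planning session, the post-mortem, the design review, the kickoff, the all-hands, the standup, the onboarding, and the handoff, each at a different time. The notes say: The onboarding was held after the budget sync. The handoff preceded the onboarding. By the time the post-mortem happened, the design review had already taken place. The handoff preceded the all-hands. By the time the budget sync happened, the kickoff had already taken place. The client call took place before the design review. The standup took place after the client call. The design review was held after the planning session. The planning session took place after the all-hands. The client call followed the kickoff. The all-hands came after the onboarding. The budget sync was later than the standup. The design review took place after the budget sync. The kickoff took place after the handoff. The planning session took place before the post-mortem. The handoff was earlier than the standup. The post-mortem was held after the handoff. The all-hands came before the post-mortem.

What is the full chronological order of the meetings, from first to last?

The constraints fix every adjacent pair, so only one ordering works:
the handoff → the kickoff → the client call → the standup → the budget sync → the onboarding → the all-hands → the planning session → the design review → the post-mortem.

the handoff, the kickoff, the client call, the standup, the budget sync, the onboarding, the all-hands, the planning session, the design review, the post-mortem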